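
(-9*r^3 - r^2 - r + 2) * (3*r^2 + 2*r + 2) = -27*r^5 - 21*r^4 - 23*r^3 + 2*r^2 + 2*r + 4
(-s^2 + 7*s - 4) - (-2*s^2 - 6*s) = s^2 + 13*s - 4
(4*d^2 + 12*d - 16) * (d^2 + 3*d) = 4*d^4 + 24*d^3 + 20*d^2 - 48*d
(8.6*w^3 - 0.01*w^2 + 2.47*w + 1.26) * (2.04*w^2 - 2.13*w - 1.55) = 17.544*w^5 - 18.3384*w^4 - 8.2699*w^3 - 2.6752*w^2 - 6.5123*w - 1.953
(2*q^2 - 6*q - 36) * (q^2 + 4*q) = 2*q^4 + 2*q^3 - 60*q^2 - 144*q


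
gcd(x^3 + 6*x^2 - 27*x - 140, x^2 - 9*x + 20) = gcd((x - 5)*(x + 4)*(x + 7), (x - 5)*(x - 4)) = x - 5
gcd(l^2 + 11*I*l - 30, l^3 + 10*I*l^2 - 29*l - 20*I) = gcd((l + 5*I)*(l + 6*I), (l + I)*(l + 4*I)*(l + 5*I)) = l + 5*I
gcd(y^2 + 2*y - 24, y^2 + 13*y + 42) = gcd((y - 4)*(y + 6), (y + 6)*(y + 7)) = y + 6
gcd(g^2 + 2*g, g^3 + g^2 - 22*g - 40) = g + 2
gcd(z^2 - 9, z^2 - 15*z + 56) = 1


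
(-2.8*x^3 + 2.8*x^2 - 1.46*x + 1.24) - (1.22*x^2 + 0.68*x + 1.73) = -2.8*x^3 + 1.58*x^2 - 2.14*x - 0.49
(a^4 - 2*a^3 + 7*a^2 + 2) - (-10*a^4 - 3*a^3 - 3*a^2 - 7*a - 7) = 11*a^4 + a^3 + 10*a^2 + 7*a + 9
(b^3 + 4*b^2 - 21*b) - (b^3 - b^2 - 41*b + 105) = 5*b^2 + 20*b - 105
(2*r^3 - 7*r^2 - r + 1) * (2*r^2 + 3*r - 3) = 4*r^5 - 8*r^4 - 29*r^3 + 20*r^2 + 6*r - 3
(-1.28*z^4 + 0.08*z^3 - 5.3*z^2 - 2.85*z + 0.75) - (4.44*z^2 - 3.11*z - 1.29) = -1.28*z^4 + 0.08*z^3 - 9.74*z^2 + 0.26*z + 2.04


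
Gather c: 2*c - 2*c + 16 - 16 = 0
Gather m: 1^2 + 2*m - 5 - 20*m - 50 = -18*m - 54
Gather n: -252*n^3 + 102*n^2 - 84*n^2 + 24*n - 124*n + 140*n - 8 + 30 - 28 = -252*n^3 + 18*n^2 + 40*n - 6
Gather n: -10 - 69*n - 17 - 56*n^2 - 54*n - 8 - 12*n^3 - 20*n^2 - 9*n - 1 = -12*n^3 - 76*n^2 - 132*n - 36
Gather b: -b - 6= -b - 6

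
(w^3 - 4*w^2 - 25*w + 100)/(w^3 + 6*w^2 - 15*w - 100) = (w - 5)/(w + 5)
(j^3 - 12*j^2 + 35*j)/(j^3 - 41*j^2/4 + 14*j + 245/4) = 4*j/(4*j + 7)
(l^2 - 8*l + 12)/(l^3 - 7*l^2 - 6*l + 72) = (l - 2)/(l^2 - l - 12)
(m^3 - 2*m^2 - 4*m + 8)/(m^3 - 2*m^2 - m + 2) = (m^2 - 4)/(m^2 - 1)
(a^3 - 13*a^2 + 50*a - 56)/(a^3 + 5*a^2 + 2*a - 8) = (a^3 - 13*a^2 + 50*a - 56)/(a^3 + 5*a^2 + 2*a - 8)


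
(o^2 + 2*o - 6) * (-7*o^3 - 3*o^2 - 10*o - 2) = -7*o^5 - 17*o^4 + 26*o^3 - 4*o^2 + 56*o + 12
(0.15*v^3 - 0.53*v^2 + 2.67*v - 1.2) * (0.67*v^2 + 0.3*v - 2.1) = 0.1005*v^5 - 0.3101*v^4 + 1.3149*v^3 + 1.11*v^2 - 5.967*v + 2.52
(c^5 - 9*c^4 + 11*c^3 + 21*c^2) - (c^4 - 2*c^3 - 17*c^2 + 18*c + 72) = c^5 - 10*c^4 + 13*c^3 + 38*c^2 - 18*c - 72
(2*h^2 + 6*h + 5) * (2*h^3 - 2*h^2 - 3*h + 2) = 4*h^5 + 8*h^4 - 8*h^3 - 24*h^2 - 3*h + 10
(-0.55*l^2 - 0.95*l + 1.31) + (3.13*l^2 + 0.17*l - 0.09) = 2.58*l^2 - 0.78*l + 1.22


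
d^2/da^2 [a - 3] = 0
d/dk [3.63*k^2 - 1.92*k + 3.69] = 7.26*k - 1.92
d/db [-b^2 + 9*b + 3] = 9 - 2*b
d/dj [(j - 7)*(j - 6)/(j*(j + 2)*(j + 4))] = (-j^4 + 26*j^3 - 40*j^2 - 504*j - 336)/(j^2*(j^4 + 12*j^3 + 52*j^2 + 96*j + 64))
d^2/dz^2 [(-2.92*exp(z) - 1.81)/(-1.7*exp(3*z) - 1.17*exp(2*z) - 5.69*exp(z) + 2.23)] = (33.7552*exp(6*z) + 64.50174*exp(5*z) - 69.382462*exp(4*z) + 169.39414*exp(3*z) + 143.615961*exp(2*z) + 114.541629*exp(z) + 37.487415)*exp(z)/(4.913*exp(9*z) + 10.1439*exp(8*z) + 56.31369*exp(7*z) + 50.171973*exp(6*z) + 161.872413*exp(5*z) - 24.94257*exp(4*z) + 120.507125*exp(3*z) - 199.14123*exp(2*z) + 84.887403*exp(z) - 11.089567)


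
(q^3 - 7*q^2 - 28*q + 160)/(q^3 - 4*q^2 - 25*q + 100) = (q - 8)/(q - 5)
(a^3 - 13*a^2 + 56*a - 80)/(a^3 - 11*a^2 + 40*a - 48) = (a - 5)/(a - 3)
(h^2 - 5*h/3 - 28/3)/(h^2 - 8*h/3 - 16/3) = (3*h + 7)/(3*h + 4)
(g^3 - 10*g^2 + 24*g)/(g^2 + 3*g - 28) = g*(g - 6)/(g + 7)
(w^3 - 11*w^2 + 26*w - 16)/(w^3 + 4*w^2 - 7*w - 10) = (w^2 - 9*w + 8)/(w^2 + 6*w + 5)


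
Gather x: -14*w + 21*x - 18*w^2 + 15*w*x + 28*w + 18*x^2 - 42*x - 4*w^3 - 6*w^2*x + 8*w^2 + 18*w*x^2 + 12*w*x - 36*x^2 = -4*w^3 - 10*w^2 + 14*w + x^2*(18*w - 18) + x*(-6*w^2 + 27*w - 21)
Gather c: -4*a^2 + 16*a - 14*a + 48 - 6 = -4*a^2 + 2*a + 42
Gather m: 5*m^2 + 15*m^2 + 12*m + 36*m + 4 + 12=20*m^2 + 48*m + 16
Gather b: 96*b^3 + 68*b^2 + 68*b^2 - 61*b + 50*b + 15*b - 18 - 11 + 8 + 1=96*b^3 + 136*b^2 + 4*b - 20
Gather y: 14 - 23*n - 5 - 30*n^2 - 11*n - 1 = -30*n^2 - 34*n + 8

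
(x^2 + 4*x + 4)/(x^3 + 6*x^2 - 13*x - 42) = (x + 2)/(x^2 + 4*x - 21)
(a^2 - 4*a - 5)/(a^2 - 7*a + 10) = (a + 1)/(a - 2)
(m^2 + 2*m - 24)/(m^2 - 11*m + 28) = (m + 6)/(m - 7)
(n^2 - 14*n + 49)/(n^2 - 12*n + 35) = (n - 7)/(n - 5)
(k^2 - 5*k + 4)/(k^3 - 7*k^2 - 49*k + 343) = (k^2 - 5*k + 4)/(k^3 - 7*k^2 - 49*k + 343)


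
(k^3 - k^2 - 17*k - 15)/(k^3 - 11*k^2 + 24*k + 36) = (k^2 - 2*k - 15)/(k^2 - 12*k + 36)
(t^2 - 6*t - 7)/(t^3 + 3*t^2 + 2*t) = (t - 7)/(t*(t + 2))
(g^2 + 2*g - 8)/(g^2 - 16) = (g - 2)/(g - 4)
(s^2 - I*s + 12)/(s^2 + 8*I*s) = (s^2 - I*s + 12)/(s*(s + 8*I))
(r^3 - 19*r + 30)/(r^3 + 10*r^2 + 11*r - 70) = (r - 3)/(r + 7)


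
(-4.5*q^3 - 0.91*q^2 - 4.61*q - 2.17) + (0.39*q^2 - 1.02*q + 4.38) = -4.5*q^3 - 0.52*q^2 - 5.63*q + 2.21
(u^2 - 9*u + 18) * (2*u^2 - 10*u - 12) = 2*u^4 - 28*u^3 + 114*u^2 - 72*u - 216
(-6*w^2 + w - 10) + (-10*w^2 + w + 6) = -16*w^2 + 2*w - 4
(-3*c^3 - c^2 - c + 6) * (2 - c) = 3*c^4 - 5*c^3 - c^2 - 8*c + 12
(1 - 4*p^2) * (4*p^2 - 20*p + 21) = -16*p^4 + 80*p^3 - 80*p^2 - 20*p + 21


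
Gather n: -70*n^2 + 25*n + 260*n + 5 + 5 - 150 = -70*n^2 + 285*n - 140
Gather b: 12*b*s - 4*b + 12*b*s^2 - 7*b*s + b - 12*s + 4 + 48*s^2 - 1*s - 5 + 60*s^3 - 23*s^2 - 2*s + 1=b*(12*s^2 + 5*s - 3) + 60*s^3 + 25*s^2 - 15*s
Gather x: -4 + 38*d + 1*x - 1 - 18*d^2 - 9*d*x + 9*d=-18*d^2 + 47*d + x*(1 - 9*d) - 5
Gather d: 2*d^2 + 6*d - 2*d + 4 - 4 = 2*d^2 + 4*d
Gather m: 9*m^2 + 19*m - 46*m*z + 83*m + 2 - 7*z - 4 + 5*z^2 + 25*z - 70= 9*m^2 + m*(102 - 46*z) + 5*z^2 + 18*z - 72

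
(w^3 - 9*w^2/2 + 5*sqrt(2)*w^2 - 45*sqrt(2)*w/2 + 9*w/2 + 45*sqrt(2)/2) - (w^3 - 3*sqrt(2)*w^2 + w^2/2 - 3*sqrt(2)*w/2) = -5*w^2 + 8*sqrt(2)*w^2 - 21*sqrt(2)*w + 9*w/2 + 45*sqrt(2)/2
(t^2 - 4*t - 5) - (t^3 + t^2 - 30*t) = -t^3 + 26*t - 5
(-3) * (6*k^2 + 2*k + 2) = -18*k^2 - 6*k - 6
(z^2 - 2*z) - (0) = z^2 - 2*z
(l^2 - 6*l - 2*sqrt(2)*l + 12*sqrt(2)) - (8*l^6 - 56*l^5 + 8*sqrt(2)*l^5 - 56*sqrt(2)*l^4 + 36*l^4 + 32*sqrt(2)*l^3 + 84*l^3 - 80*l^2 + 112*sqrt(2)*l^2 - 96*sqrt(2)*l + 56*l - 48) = -8*l^6 - 8*sqrt(2)*l^5 + 56*l^5 - 36*l^4 + 56*sqrt(2)*l^4 - 84*l^3 - 32*sqrt(2)*l^3 - 112*sqrt(2)*l^2 + 81*l^2 - 62*l + 94*sqrt(2)*l + 12*sqrt(2) + 48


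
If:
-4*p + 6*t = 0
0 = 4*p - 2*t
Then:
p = 0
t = 0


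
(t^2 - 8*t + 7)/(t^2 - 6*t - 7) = (t - 1)/(t + 1)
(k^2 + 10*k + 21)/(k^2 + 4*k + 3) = (k + 7)/(k + 1)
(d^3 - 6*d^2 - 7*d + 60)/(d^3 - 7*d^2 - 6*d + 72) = (d - 5)/(d - 6)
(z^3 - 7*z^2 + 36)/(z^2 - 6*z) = z - 1 - 6/z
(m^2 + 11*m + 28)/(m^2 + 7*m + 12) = (m + 7)/(m + 3)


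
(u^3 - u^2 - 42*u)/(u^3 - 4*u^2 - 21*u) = (u + 6)/(u + 3)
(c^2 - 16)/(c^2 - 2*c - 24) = (c - 4)/(c - 6)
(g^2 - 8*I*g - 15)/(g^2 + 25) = (g - 3*I)/(g + 5*I)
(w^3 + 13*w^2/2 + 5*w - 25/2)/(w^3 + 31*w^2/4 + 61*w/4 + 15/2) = 2*(2*w^2 + 3*w - 5)/(4*w^2 + 11*w + 6)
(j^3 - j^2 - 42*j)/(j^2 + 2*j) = (j^2 - j - 42)/(j + 2)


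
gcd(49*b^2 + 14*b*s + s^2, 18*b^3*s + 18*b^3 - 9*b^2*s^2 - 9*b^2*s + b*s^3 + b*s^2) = 1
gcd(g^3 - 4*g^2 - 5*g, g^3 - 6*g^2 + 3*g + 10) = g^2 - 4*g - 5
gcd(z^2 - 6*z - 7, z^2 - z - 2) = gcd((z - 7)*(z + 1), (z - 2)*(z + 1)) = z + 1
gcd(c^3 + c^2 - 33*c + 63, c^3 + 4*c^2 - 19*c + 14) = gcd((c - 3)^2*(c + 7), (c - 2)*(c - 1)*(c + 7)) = c + 7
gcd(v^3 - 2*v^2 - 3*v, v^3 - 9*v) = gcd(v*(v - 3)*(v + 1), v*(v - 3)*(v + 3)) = v^2 - 3*v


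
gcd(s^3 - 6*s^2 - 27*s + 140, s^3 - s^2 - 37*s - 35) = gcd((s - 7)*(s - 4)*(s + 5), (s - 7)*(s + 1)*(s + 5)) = s^2 - 2*s - 35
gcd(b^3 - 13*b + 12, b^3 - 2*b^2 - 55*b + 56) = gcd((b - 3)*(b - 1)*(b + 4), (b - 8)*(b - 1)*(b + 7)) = b - 1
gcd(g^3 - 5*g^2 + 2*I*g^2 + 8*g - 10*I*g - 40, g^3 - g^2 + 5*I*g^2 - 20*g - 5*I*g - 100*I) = g - 5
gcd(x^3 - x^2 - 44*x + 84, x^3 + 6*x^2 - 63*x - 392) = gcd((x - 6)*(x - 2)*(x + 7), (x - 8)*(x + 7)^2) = x + 7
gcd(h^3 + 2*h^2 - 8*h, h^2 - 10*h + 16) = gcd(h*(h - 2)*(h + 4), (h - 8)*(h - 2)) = h - 2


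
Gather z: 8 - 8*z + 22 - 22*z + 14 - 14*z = 44 - 44*z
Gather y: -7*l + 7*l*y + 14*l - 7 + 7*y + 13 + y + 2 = 7*l + y*(7*l + 8) + 8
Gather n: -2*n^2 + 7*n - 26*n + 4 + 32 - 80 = -2*n^2 - 19*n - 44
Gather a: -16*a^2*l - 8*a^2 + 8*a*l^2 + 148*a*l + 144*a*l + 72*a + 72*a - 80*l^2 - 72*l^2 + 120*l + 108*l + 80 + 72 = a^2*(-16*l - 8) + a*(8*l^2 + 292*l + 144) - 152*l^2 + 228*l + 152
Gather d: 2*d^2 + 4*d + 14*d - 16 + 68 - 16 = 2*d^2 + 18*d + 36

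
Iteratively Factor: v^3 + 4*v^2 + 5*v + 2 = (v + 1)*(v^2 + 3*v + 2) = (v + 1)*(v + 2)*(v + 1)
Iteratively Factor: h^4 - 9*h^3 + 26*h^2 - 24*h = (h)*(h^3 - 9*h^2 + 26*h - 24) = h*(h - 4)*(h^2 - 5*h + 6) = h*(h - 4)*(h - 3)*(h - 2)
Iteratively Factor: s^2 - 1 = (s - 1)*(s + 1)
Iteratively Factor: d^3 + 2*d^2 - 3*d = (d - 1)*(d^2 + 3*d) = (d - 1)*(d + 3)*(d)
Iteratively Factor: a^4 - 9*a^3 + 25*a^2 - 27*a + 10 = (a - 5)*(a^3 - 4*a^2 + 5*a - 2) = (a - 5)*(a - 2)*(a^2 - 2*a + 1) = (a - 5)*(a - 2)*(a - 1)*(a - 1)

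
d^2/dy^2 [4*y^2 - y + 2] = 8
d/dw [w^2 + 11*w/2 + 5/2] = 2*w + 11/2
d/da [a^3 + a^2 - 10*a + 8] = 3*a^2 + 2*a - 10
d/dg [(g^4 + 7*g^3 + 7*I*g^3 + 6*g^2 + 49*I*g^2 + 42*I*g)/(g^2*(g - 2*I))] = (g^4 - 4*I*g^3 + g^2*(8 - 63*I) - 84*I*g - 84)/(g^2*(g^2 - 4*I*g - 4))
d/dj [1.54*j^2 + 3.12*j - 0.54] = 3.08*j + 3.12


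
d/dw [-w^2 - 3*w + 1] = -2*w - 3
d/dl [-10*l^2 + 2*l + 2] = 2 - 20*l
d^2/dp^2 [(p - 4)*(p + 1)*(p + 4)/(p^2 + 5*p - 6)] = 20*(p^3 - 12*p^2 - 42*p - 94)/(p^6 + 15*p^5 + 57*p^4 - 55*p^3 - 342*p^2 + 540*p - 216)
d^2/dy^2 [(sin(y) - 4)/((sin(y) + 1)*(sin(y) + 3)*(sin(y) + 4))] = 2*(-2*sin(y)^6 + 8*sin(y)^5 + 177*sin(y)^4 + 565*sin(y)^3 + 208*sin(y)^2 - 1208*sin(y) - 1288)/((sin(y) + 1)^2*(sin(y) + 3)^3*(sin(y) + 4)^3)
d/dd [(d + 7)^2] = 2*d + 14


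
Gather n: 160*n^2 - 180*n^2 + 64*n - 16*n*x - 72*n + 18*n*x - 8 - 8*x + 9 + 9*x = -20*n^2 + n*(2*x - 8) + x + 1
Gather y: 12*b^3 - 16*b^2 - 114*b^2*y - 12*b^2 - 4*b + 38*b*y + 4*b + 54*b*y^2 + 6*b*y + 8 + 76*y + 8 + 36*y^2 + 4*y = 12*b^3 - 28*b^2 + y^2*(54*b + 36) + y*(-114*b^2 + 44*b + 80) + 16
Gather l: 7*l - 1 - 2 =7*l - 3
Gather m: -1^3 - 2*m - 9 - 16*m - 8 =-18*m - 18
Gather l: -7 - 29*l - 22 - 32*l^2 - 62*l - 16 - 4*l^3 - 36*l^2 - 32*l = -4*l^3 - 68*l^2 - 123*l - 45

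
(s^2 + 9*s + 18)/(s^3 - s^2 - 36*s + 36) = (s + 3)/(s^2 - 7*s + 6)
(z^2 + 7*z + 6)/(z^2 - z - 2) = (z + 6)/(z - 2)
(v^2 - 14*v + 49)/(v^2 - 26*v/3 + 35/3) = 3*(v - 7)/(3*v - 5)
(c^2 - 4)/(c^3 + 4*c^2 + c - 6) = (c - 2)/(c^2 + 2*c - 3)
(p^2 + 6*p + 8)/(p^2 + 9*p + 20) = (p + 2)/(p + 5)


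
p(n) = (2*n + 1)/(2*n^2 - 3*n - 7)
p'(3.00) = -14.75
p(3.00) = 3.50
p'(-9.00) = -0.00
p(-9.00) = -0.09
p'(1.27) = -0.39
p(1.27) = -0.47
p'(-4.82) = -0.03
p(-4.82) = -0.16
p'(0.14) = -0.21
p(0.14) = -0.17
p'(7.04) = -0.05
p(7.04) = 0.21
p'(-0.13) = -0.24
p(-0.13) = -0.11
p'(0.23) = -0.21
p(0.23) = -0.19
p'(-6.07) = -0.02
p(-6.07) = -0.13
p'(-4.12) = -0.04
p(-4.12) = -0.18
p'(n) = (3 - 4*n)*(2*n + 1)/(2*n^2 - 3*n - 7)^2 + 2/(2*n^2 - 3*n - 7)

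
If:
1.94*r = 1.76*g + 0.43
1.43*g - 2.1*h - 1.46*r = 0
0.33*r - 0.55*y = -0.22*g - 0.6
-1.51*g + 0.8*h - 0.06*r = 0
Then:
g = -0.09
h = -0.16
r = 0.14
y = 1.14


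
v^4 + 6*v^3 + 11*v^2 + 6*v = v*(v + 1)*(v + 2)*(v + 3)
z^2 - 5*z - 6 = (z - 6)*(z + 1)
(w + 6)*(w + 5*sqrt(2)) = w^2 + 6*w + 5*sqrt(2)*w + 30*sqrt(2)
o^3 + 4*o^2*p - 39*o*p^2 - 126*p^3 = (o - 6*p)*(o + 3*p)*(o + 7*p)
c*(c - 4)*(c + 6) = c^3 + 2*c^2 - 24*c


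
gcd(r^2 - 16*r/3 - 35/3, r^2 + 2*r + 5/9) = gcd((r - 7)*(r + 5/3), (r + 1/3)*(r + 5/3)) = r + 5/3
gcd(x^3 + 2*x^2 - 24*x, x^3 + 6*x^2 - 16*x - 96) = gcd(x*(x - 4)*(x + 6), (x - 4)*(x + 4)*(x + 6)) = x^2 + 2*x - 24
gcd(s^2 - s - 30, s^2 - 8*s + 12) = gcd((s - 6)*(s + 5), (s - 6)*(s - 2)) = s - 6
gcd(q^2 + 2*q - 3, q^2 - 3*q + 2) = q - 1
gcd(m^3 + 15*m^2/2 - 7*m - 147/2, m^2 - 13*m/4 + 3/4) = m - 3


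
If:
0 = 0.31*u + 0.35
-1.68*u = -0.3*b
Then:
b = -6.32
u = -1.13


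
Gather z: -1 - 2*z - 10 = -2*z - 11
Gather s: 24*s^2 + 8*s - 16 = 24*s^2 + 8*s - 16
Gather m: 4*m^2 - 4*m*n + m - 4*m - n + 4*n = 4*m^2 + m*(-4*n - 3) + 3*n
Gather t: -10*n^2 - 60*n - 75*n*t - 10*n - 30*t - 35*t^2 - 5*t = -10*n^2 - 70*n - 35*t^2 + t*(-75*n - 35)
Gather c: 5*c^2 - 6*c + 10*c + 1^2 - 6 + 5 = 5*c^2 + 4*c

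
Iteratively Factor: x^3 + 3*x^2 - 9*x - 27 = (x + 3)*(x^2 - 9) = (x + 3)^2*(x - 3)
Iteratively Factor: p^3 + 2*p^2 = (p)*(p^2 + 2*p) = p*(p + 2)*(p)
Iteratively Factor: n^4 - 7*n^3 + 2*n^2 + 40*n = (n - 5)*(n^3 - 2*n^2 - 8*n) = (n - 5)*(n - 4)*(n^2 + 2*n) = (n - 5)*(n - 4)*(n + 2)*(n)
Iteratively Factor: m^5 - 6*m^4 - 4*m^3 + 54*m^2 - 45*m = (m - 3)*(m^4 - 3*m^3 - 13*m^2 + 15*m) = m*(m - 3)*(m^3 - 3*m^2 - 13*m + 15) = m*(m - 3)*(m + 3)*(m^2 - 6*m + 5) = m*(m - 5)*(m - 3)*(m + 3)*(m - 1)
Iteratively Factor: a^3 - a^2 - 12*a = (a - 4)*(a^2 + 3*a) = (a - 4)*(a + 3)*(a)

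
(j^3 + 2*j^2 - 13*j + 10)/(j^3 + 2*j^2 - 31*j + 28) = (j^2 + 3*j - 10)/(j^2 + 3*j - 28)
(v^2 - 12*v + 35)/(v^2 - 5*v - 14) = (v - 5)/(v + 2)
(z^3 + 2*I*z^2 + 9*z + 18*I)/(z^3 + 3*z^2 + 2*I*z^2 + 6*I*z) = (z^2 + 9)/(z*(z + 3))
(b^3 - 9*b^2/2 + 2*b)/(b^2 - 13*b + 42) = b*(2*b^2 - 9*b + 4)/(2*(b^2 - 13*b + 42))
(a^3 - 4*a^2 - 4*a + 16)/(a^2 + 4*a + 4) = (a^2 - 6*a + 8)/(a + 2)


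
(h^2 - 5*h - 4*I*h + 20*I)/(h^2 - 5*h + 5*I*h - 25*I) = (h - 4*I)/(h + 5*I)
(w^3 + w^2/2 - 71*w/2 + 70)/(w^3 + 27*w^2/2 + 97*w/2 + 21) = (2*w^2 - 13*w + 20)/(2*w^2 + 13*w + 6)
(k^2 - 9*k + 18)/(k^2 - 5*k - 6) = (k - 3)/(k + 1)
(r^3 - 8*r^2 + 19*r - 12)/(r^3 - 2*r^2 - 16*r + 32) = (r^2 - 4*r + 3)/(r^2 + 2*r - 8)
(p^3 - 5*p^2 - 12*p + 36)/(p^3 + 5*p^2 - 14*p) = (p^2 - 3*p - 18)/(p*(p + 7))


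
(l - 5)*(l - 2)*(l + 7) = l^3 - 39*l + 70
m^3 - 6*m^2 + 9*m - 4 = (m - 4)*(m - 1)^2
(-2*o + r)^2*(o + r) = 4*o^3 - 3*o*r^2 + r^3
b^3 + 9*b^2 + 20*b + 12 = (b + 1)*(b + 2)*(b + 6)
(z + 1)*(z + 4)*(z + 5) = z^3 + 10*z^2 + 29*z + 20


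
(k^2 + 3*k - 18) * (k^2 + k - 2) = k^4 + 4*k^3 - 17*k^2 - 24*k + 36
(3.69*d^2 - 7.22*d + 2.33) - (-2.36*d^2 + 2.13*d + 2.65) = 6.05*d^2 - 9.35*d - 0.32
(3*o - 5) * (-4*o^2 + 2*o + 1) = -12*o^3 + 26*o^2 - 7*o - 5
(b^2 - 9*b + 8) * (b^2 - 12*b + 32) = b^4 - 21*b^3 + 148*b^2 - 384*b + 256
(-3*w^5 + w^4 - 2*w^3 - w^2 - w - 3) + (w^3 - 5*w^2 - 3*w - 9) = -3*w^5 + w^4 - w^3 - 6*w^2 - 4*w - 12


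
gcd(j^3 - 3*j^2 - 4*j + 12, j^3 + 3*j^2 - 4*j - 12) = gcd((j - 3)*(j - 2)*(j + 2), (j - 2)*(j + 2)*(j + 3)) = j^2 - 4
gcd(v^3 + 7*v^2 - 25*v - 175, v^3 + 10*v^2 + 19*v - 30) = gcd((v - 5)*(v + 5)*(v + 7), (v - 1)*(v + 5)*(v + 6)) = v + 5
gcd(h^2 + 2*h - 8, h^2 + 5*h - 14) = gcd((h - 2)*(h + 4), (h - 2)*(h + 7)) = h - 2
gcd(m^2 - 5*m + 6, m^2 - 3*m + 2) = m - 2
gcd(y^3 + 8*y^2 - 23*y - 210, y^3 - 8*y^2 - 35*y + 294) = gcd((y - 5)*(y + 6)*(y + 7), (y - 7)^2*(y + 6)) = y + 6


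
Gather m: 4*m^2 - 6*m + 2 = 4*m^2 - 6*m + 2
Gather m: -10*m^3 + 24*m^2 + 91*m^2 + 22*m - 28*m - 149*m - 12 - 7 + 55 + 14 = -10*m^3 + 115*m^2 - 155*m + 50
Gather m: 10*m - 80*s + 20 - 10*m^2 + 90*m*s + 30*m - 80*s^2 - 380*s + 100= -10*m^2 + m*(90*s + 40) - 80*s^2 - 460*s + 120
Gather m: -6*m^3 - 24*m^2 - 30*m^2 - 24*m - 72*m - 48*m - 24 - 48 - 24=-6*m^3 - 54*m^2 - 144*m - 96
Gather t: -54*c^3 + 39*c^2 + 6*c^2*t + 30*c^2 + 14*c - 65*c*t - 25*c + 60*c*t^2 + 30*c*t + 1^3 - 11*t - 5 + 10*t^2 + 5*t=-54*c^3 + 69*c^2 - 11*c + t^2*(60*c + 10) + t*(6*c^2 - 35*c - 6) - 4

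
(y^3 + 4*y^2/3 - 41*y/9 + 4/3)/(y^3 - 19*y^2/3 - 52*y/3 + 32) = (y - 1/3)/(y - 8)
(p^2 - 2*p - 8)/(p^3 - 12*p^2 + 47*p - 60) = (p + 2)/(p^2 - 8*p + 15)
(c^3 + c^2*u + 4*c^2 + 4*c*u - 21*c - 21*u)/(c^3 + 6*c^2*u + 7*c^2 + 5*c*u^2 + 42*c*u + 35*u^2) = (c - 3)/(c + 5*u)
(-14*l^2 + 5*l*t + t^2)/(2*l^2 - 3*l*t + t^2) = (7*l + t)/(-l + t)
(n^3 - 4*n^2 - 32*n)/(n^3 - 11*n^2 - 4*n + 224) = n/(n - 7)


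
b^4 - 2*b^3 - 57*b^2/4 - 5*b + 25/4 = (b - 5)*(b - 1/2)*(b + 1)*(b + 5/2)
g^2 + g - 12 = (g - 3)*(g + 4)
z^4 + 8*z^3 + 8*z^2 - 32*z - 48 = (z - 2)*(z + 2)^2*(z + 6)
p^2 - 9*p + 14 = (p - 7)*(p - 2)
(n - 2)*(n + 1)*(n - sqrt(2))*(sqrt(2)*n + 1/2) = sqrt(2)*n^4 - 3*n^3/2 - sqrt(2)*n^3 - 5*sqrt(2)*n^2/2 + 3*n^2/2 + sqrt(2)*n/2 + 3*n + sqrt(2)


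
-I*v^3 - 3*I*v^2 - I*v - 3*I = (v + 3)*(v - I)*(-I*v + 1)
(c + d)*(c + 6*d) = c^2 + 7*c*d + 6*d^2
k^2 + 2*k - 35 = (k - 5)*(k + 7)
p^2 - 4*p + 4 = (p - 2)^2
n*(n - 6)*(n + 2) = n^3 - 4*n^2 - 12*n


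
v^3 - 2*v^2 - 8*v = v*(v - 4)*(v + 2)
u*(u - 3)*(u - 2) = u^3 - 5*u^2 + 6*u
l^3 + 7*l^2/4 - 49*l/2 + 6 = (l - 4)*(l - 1/4)*(l + 6)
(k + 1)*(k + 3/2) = k^2 + 5*k/2 + 3/2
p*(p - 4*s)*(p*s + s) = p^3*s - 4*p^2*s^2 + p^2*s - 4*p*s^2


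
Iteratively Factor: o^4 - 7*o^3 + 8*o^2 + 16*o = (o - 4)*(o^3 - 3*o^2 - 4*o) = o*(o - 4)*(o^2 - 3*o - 4) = o*(o - 4)*(o + 1)*(o - 4)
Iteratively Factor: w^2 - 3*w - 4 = (w - 4)*(w + 1)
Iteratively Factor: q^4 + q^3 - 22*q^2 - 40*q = (q)*(q^3 + q^2 - 22*q - 40) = q*(q + 2)*(q^2 - q - 20) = q*(q + 2)*(q + 4)*(q - 5)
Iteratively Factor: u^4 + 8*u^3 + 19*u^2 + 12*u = (u + 1)*(u^3 + 7*u^2 + 12*u) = u*(u + 1)*(u^2 + 7*u + 12) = u*(u + 1)*(u + 4)*(u + 3)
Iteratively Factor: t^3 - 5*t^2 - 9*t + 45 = (t + 3)*(t^2 - 8*t + 15) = (t - 3)*(t + 3)*(t - 5)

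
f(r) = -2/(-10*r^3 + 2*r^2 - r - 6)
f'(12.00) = 0.00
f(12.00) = 0.00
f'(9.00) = 0.00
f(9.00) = 0.00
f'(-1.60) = -0.10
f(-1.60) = -0.05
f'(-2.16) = -0.03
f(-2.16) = -0.02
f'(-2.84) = -0.01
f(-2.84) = -0.01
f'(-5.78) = -0.00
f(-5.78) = -0.00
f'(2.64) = -0.01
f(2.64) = 0.01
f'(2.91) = -0.01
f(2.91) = 0.01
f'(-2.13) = -0.03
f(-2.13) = -0.02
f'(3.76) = -0.00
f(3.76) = 0.00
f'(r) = -2*(30*r^2 - 4*r + 1)/(-10*r^3 + 2*r^2 - r - 6)^2 = 2*(-30*r^2 + 4*r - 1)/(10*r^3 - 2*r^2 + r + 6)^2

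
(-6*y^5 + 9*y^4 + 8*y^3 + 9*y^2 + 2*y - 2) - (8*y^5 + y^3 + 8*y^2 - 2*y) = -14*y^5 + 9*y^4 + 7*y^3 + y^2 + 4*y - 2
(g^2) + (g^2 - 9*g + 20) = 2*g^2 - 9*g + 20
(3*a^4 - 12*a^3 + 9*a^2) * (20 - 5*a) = -15*a^5 + 120*a^4 - 285*a^3 + 180*a^2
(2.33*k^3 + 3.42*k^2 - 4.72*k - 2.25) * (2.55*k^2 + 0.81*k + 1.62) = 5.9415*k^5 + 10.6083*k^4 - 5.4912*k^3 - 4.0203*k^2 - 9.4689*k - 3.645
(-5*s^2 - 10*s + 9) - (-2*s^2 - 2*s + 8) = -3*s^2 - 8*s + 1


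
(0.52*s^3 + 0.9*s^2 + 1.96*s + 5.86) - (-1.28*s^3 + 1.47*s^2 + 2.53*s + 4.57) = 1.8*s^3 - 0.57*s^2 - 0.57*s + 1.29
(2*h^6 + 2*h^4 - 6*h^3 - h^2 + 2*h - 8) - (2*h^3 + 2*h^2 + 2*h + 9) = 2*h^6 + 2*h^4 - 8*h^3 - 3*h^2 - 17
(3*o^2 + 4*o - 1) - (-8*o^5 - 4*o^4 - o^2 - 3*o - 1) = 8*o^5 + 4*o^4 + 4*o^2 + 7*o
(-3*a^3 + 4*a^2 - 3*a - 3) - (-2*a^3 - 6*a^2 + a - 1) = -a^3 + 10*a^2 - 4*a - 2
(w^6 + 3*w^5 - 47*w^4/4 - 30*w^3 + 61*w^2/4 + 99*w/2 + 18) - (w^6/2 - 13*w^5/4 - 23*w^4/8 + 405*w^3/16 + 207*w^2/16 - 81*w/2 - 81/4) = w^6/2 + 25*w^5/4 - 71*w^4/8 - 885*w^3/16 + 37*w^2/16 + 90*w + 153/4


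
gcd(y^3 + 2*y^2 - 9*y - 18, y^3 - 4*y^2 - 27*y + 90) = y - 3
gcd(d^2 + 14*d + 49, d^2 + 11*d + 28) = d + 7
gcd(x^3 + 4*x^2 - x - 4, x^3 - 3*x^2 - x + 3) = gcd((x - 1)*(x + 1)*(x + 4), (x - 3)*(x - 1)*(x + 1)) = x^2 - 1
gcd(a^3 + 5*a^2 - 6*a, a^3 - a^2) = a^2 - a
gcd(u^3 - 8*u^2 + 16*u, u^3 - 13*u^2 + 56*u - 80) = u^2 - 8*u + 16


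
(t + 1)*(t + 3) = t^2 + 4*t + 3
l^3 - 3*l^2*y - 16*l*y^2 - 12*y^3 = (l - 6*y)*(l + y)*(l + 2*y)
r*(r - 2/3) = r^2 - 2*r/3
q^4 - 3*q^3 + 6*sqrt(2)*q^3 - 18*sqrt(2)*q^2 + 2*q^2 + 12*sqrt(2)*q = q*(q - 2)*(q - 1)*(q + 6*sqrt(2))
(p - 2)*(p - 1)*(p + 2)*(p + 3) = p^4 + 2*p^3 - 7*p^2 - 8*p + 12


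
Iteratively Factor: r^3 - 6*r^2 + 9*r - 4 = (r - 1)*(r^2 - 5*r + 4) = (r - 1)^2*(r - 4)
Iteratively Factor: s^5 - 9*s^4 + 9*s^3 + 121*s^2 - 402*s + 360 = (s + 4)*(s^4 - 13*s^3 + 61*s^2 - 123*s + 90) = (s - 2)*(s + 4)*(s^3 - 11*s^2 + 39*s - 45) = (s - 5)*(s - 2)*(s + 4)*(s^2 - 6*s + 9) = (s - 5)*(s - 3)*(s - 2)*(s + 4)*(s - 3)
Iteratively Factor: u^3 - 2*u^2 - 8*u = (u + 2)*(u^2 - 4*u) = u*(u + 2)*(u - 4)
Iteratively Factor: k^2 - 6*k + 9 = (k - 3)*(k - 3)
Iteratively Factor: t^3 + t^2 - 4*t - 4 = (t + 1)*(t^2 - 4) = (t - 2)*(t + 1)*(t + 2)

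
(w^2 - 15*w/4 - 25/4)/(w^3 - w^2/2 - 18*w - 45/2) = (4*w + 5)/(2*(2*w^2 + 9*w + 9))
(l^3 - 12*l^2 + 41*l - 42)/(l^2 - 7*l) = l - 5 + 6/l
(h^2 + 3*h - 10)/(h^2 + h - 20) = (h - 2)/(h - 4)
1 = 1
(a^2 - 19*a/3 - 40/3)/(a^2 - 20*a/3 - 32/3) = (3*a + 5)/(3*a + 4)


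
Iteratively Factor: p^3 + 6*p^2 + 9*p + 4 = (p + 1)*(p^2 + 5*p + 4) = (p + 1)*(p + 4)*(p + 1)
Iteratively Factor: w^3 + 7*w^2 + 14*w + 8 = (w + 4)*(w^2 + 3*w + 2) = (w + 2)*(w + 4)*(w + 1)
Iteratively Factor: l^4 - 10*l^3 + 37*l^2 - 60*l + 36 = (l - 3)*(l^3 - 7*l^2 + 16*l - 12) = (l - 3)*(l - 2)*(l^2 - 5*l + 6) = (l - 3)*(l - 2)^2*(l - 3)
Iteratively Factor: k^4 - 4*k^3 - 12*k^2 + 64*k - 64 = (k + 4)*(k^3 - 8*k^2 + 20*k - 16) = (k - 4)*(k + 4)*(k^2 - 4*k + 4) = (k - 4)*(k - 2)*(k + 4)*(k - 2)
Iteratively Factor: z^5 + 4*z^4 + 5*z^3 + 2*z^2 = (z + 1)*(z^4 + 3*z^3 + 2*z^2) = z*(z + 1)*(z^3 + 3*z^2 + 2*z) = z^2*(z + 1)*(z^2 + 3*z + 2) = z^2*(z + 1)^2*(z + 2)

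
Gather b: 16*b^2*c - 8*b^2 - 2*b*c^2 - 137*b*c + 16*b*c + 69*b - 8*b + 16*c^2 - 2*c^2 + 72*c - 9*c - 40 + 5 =b^2*(16*c - 8) + b*(-2*c^2 - 121*c + 61) + 14*c^2 + 63*c - 35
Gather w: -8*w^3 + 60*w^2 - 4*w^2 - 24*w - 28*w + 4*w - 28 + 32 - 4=-8*w^3 + 56*w^2 - 48*w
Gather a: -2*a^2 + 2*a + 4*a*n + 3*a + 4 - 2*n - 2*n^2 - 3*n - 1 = -2*a^2 + a*(4*n + 5) - 2*n^2 - 5*n + 3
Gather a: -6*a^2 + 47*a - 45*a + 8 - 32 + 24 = -6*a^2 + 2*a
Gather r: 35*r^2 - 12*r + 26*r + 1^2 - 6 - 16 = 35*r^2 + 14*r - 21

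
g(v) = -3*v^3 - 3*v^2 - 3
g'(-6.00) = -288.00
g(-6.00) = 537.00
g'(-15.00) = -1935.00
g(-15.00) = 9447.00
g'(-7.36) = -443.37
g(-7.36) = 1030.56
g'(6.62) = -434.14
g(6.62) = -1004.83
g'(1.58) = -31.95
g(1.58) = -22.32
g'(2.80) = -87.36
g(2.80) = -92.38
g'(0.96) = -14.05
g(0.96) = -8.42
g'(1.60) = -32.64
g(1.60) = -22.97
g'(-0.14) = 0.66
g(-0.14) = -3.05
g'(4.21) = -184.78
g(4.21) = -280.03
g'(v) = -9*v^2 - 6*v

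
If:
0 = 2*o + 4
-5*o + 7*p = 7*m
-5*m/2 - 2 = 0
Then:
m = -4/5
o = -2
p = -78/35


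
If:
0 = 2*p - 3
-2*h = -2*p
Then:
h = 3/2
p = 3/2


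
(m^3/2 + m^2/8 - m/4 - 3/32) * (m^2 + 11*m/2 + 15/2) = m^5/2 + 23*m^4/8 + 67*m^3/16 - 17*m^2/32 - 153*m/64 - 45/64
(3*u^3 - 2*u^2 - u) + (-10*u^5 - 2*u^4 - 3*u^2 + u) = -10*u^5 - 2*u^4 + 3*u^3 - 5*u^2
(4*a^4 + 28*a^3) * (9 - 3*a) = -12*a^5 - 48*a^4 + 252*a^3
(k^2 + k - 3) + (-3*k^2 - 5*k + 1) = -2*k^2 - 4*k - 2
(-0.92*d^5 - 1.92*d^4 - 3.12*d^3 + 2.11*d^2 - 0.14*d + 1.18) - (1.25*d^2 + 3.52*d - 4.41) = -0.92*d^5 - 1.92*d^4 - 3.12*d^3 + 0.86*d^2 - 3.66*d + 5.59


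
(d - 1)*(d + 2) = d^2 + d - 2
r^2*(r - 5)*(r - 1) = r^4 - 6*r^3 + 5*r^2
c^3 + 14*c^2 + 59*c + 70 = (c + 2)*(c + 5)*(c + 7)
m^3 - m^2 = m^2*(m - 1)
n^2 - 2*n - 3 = (n - 3)*(n + 1)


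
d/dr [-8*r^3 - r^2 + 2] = 2*r*(-12*r - 1)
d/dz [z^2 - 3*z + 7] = 2*z - 3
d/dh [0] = 0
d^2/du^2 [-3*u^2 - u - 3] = -6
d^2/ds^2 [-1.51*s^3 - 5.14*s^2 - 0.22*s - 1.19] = -9.06*s - 10.28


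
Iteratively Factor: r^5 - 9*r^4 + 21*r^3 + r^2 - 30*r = (r - 2)*(r^4 - 7*r^3 + 7*r^2 + 15*r) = (r - 3)*(r - 2)*(r^3 - 4*r^2 - 5*r) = r*(r - 3)*(r - 2)*(r^2 - 4*r - 5) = r*(r - 5)*(r - 3)*(r - 2)*(r + 1)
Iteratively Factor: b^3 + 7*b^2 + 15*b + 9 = (b + 3)*(b^2 + 4*b + 3) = (b + 1)*(b + 3)*(b + 3)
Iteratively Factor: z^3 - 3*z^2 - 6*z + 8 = (z - 1)*(z^2 - 2*z - 8) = (z - 1)*(z + 2)*(z - 4)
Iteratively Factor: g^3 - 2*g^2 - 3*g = (g - 3)*(g^2 + g) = g*(g - 3)*(g + 1)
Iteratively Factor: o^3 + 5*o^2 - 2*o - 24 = (o + 4)*(o^2 + o - 6) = (o + 3)*(o + 4)*(o - 2)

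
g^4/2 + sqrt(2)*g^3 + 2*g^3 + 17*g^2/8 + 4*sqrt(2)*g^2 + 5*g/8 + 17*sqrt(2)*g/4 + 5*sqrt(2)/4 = (g/2 + sqrt(2))*(g + 1/2)*(g + 1)*(g + 5/2)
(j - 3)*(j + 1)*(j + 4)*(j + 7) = j^4 + 9*j^3 + 3*j^2 - 89*j - 84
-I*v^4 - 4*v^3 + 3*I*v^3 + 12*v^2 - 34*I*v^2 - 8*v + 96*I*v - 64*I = (v - 2)*(v - 8*I)*(v + 4*I)*(-I*v + I)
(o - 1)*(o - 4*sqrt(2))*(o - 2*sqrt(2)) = o^3 - 6*sqrt(2)*o^2 - o^2 + 6*sqrt(2)*o + 16*o - 16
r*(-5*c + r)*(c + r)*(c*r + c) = -5*c^3*r^2 - 5*c^3*r - 4*c^2*r^3 - 4*c^2*r^2 + c*r^4 + c*r^3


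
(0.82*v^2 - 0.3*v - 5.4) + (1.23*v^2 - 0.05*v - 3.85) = 2.05*v^2 - 0.35*v - 9.25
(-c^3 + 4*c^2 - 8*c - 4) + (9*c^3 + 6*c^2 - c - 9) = 8*c^3 + 10*c^2 - 9*c - 13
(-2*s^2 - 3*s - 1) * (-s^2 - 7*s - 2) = 2*s^4 + 17*s^3 + 26*s^2 + 13*s + 2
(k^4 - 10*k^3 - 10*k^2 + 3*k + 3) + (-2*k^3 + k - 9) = k^4 - 12*k^3 - 10*k^2 + 4*k - 6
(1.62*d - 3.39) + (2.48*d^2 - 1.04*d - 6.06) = 2.48*d^2 + 0.58*d - 9.45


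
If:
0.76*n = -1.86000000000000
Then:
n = -2.45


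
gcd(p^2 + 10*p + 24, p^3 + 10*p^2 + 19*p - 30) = p + 6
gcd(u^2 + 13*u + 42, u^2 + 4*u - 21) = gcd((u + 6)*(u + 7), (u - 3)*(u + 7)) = u + 7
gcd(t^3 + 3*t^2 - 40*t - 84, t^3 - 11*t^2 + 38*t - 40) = 1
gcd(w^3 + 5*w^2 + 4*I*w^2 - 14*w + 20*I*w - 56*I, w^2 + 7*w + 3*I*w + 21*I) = w + 7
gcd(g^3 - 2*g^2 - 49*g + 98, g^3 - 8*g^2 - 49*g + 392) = g^2 - 49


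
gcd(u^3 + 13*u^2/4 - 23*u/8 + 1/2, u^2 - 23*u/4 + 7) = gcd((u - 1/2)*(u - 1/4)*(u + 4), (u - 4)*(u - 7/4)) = 1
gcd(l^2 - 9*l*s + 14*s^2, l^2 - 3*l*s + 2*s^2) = -l + 2*s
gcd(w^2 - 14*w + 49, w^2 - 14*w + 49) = w^2 - 14*w + 49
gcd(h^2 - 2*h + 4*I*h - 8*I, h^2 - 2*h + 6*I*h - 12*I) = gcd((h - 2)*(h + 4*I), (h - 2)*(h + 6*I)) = h - 2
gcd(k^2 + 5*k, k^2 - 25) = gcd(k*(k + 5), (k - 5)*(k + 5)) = k + 5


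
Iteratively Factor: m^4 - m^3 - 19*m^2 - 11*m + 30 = (m + 2)*(m^3 - 3*m^2 - 13*m + 15) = (m + 2)*(m + 3)*(m^2 - 6*m + 5) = (m - 1)*(m + 2)*(m + 3)*(m - 5)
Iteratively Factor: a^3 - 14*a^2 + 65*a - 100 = (a - 4)*(a^2 - 10*a + 25) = (a - 5)*(a - 4)*(a - 5)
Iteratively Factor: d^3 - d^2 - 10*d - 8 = (d + 1)*(d^2 - 2*d - 8) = (d - 4)*(d + 1)*(d + 2)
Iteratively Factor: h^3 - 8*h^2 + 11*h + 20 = (h - 5)*(h^2 - 3*h - 4) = (h - 5)*(h - 4)*(h + 1)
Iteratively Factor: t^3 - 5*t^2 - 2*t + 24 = (t + 2)*(t^2 - 7*t + 12) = (t - 3)*(t + 2)*(t - 4)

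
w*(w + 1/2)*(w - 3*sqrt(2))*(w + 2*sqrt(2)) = w^4 - sqrt(2)*w^3 + w^3/2 - 12*w^2 - sqrt(2)*w^2/2 - 6*w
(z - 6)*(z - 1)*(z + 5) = z^3 - 2*z^2 - 29*z + 30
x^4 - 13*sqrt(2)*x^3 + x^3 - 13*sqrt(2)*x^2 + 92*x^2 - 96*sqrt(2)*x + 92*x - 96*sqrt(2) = (x + 1)*(x - 8*sqrt(2))*(x - 3*sqrt(2))*(x - 2*sqrt(2))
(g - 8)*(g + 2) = g^2 - 6*g - 16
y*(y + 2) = y^2 + 2*y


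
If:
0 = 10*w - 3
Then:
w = 3/10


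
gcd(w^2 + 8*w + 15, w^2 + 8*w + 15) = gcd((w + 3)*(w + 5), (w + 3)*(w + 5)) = w^2 + 8*w + 15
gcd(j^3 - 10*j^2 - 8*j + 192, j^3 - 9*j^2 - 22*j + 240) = j^2 - 14*j + 48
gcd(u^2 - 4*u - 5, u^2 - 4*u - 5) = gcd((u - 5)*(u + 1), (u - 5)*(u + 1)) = u^2 - 4*u - 5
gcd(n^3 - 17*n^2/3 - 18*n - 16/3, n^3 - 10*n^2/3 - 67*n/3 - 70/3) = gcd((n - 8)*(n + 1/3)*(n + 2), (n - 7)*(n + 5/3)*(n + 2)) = n + 2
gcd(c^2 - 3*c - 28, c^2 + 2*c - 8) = c + 4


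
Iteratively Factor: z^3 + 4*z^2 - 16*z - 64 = (z - 4)*(z^2 + 8*z + 16) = (z - 4)*(z + 4)*(z + 4)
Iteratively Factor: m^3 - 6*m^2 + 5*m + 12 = (m - 3)*(m^2 - 3*m - 4) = (m - 4)*(m - 3)*(m + 1)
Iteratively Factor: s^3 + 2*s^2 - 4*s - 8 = (s + 2)*(s^2 - 4) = (s + 2)^2*(s - 2)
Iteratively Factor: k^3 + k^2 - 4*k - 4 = (k + 1)*(k^2 - 4) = (k + 1)*(k + 2)*(k - 2)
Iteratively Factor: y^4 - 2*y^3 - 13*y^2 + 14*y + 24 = (y + 1)*(y^3 - 3*y^2 - 10*y + 24) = (y - 4)*(y + 1)*(y^2 + y - 6) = (y - 4)*(y + 1)*(y + 3)*(y - 2)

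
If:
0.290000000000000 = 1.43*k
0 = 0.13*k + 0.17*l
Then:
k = 0.20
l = -0.16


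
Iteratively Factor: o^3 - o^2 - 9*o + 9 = (o + 3)*(o^2 - 4*o + 3) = (o - 3)*(o + 3)*(o - 1)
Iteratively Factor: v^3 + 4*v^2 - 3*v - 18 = (v + 3)*(v^2 + v - 6) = (v - 2)*(v + 3)*(v + 3)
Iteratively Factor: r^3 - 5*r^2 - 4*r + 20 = (r - 5)*(r^2 - 4) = (r - 5)*(r - 2)*(r + 2)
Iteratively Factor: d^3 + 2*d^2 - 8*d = (d + 4)*(d^2 - 2*d) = (d - 2)*(d + 4)*(d)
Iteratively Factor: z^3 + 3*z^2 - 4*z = (z - 1)*(z^2 + 4*z) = (z - 1)*(z + 4)*(z)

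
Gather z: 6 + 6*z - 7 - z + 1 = 5*z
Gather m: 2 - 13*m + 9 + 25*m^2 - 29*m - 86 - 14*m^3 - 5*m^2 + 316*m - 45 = -14*m^3 + 20*m^2 + 274*m - 120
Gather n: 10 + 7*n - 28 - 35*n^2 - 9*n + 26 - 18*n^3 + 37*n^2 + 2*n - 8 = -18*n^3 + 2*n^2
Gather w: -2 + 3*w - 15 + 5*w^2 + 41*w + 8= 5*w^2 + 44*w - 9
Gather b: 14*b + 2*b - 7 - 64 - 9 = 16*b - 80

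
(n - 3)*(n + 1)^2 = n^3 - n^2 - 5*n - 3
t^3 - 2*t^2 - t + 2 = (t - 2)*(t - 1)*(t + 1)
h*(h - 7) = h^2 - 7*h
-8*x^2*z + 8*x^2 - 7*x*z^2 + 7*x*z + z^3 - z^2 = (-8*x + z)*(x + z)*(z - 1)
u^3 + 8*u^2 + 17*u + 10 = (u + 1)*(u + 2)*(u + 5)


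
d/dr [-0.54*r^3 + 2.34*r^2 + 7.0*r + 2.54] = -1.62*r^2 + 4.68*r + 7.0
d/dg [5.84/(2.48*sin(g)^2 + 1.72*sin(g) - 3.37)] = -(28.9664*sin(g) + 10.0448)*cos(g)/(2.48*sin(g)^2 + 1.72*sin(g) - 3.37)^2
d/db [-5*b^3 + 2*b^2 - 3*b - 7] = -15*b^2 + 4*b - 3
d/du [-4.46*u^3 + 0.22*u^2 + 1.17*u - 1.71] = -13.38*u^2 + 0.44*u + 1.17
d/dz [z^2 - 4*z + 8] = 2*z - 4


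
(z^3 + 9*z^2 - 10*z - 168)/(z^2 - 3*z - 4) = (z^2 + 13*z + 42)/(z + 1)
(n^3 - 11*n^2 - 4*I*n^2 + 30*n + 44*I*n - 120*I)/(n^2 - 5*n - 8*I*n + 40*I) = (n^2 + n*(-6 - 4*I) + 24*I)/(n - 8*I)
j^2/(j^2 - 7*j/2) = 2*j/(2*j - 7)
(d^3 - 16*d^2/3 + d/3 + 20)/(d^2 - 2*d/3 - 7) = (3*d^2 - 7*d - 20)/(3*d + 7)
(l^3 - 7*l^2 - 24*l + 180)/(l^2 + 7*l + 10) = (l^2 - 12*l + 36)/(l + 2)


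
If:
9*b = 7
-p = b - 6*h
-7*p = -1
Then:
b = 7/9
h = 29/189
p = 1/7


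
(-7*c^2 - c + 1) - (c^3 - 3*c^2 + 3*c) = -c^3 - 4*c^2 - 4*c + 1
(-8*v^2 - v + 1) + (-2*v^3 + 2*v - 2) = -2*v^3 - 8*v^2 + v - 1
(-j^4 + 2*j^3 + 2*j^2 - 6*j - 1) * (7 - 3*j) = 3*j^5 - 13*j^4 + 8*j^3 + 32*j^2 - 39*j - 7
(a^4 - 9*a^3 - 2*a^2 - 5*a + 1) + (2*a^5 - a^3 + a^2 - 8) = 2*a^5 + a^4 - 10*a^3 - a^2 - 5*a - 7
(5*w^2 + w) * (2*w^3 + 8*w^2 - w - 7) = 10*w^5 + 42*w^4 + 3*w^3 - 36*w^2 - 7*w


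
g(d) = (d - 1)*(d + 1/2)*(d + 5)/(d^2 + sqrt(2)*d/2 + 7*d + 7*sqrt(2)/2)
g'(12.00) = 0.95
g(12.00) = 9.68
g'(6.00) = 0.90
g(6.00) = 4.10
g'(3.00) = 0.82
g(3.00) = 1.51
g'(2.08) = 0.77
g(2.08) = 0.78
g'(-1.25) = -0.32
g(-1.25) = -2.03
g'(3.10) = 0.82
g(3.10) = 1.59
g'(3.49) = 0.84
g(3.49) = 1.92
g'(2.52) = 0.79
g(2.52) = 1.12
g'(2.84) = 0.81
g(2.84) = 1.38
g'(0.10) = 0.30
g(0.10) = -0.48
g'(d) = (d - 1)*(d + 1/2)*(d + 5)*(-2*d - 7 - sqrt(2)/2)/(d^2 + sqrt(2)*d/2 + 7*d + 7*sqrt(2)/2)^2 + (d - 1)*(d + 1/2)/(d^2 + sqrt(2)*d/2 + 7*d + 7*sqrt(2)/2) + (d - 1)*(d + 5)/(d^2 + sqrt(2)*d/2 + 7*d + 7*sqrt(2)/2) + (d + 1/2)*(d + 5)/(d^2 + sqrt(2)*d/2 + 7*d + 7*sqrt(2)/2) = (-(d - 1)*(d + 5)*(2*d + 1)*(4*d + sqrt(2) + 14) + (2*(d - 1)*(d + 5) + (d - 1)*(2*d + 1) + (d + 5)*(2*d + 1))*(2*d^2 + sqrt(2)*d + 14*d + 7*sqrt(2)))/(2*d^2 + sqrt(2)*d + 14*d + 7*sqrt(2))^2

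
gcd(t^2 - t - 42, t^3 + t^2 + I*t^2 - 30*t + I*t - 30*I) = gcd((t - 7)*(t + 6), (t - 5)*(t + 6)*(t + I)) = t + 6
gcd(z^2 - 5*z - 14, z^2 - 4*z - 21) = z - 7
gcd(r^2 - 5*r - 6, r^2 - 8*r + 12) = r - 6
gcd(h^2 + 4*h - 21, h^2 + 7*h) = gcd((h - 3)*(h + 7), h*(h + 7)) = h + 7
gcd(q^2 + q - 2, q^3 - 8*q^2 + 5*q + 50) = q + 2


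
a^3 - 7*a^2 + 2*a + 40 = (a - 5)*(a - 4)*(a + 2)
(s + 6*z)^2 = s^2 + 12*s*z + 36*z^2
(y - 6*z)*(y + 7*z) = y^2 + y*z - 42*z^2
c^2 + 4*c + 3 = (c + 1)*(c + 3)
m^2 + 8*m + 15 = (m + 3)*(m + 5)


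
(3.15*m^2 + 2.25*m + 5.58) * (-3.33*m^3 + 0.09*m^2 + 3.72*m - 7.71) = -10.4895*m^5 - 7.209*m^4 - 6.6609*m^3 - 15.4143*m^2 + 3.4101*m - 43.0218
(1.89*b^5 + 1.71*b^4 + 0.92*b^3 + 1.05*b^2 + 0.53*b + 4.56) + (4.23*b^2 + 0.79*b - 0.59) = 1.89*b^5 + 1.71*b^4 + 0.92*b^3 + 5.28*b^2 + 1.32*b + 3.97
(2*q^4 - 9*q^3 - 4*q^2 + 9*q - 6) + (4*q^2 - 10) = 2*q^4 - 9*q^3 + 9*q - 16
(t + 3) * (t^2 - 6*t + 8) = t^3 - 3*t^2 - 10*t + 24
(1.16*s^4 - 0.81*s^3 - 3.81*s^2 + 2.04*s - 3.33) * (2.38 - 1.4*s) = -1.624*s^5 + 3.8948*s^4 + 3.4062*s^3 - 11.9238*s^2 + 9.5172*s - 7.9254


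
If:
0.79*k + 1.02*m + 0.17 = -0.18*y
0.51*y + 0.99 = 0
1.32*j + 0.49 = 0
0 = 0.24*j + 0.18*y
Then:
No Solution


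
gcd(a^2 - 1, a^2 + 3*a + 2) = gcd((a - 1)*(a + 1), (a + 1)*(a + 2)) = a + 1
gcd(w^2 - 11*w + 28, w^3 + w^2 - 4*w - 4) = 1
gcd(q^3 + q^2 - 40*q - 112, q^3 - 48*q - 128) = q^2 + 8*q + 16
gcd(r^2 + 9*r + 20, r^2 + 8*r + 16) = r + 4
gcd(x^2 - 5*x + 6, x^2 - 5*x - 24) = 1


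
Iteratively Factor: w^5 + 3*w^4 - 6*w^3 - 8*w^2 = (w)*(w^4 + 3*w^3 - 6*w^2 - 8*w) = w^2*(w^3 + 3*w^2 - 6*w - 8) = w^2*(w - 2)*(w^2 + 5*w + 4) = w^2*(w - 2)*(w + 4)*(w + 1)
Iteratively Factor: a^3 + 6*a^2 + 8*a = (a)*(a^2 + 6*a + 8) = a*(a + 4)*(a + 2)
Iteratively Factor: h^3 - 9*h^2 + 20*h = (h)*(h^2 - 9*h + 20) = h*(h - 4)*(h - 5)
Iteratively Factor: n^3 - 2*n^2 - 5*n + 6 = (n - 1)*(n^2 - n - 6) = (n - 1)*(n + 2)*(n - 3)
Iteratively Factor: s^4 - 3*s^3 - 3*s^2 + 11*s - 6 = (s - 3)*(s^3 - 3*s + 2) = (s - 3)*(s - 1)*(s^2 + s - 2) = (s - 3)*(s - 1)^2*(s + 2)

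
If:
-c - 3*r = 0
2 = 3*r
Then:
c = -2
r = 2/3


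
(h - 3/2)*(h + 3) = h^2 + 3*h/2 - 9/2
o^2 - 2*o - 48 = (o - 8)*(o + 6)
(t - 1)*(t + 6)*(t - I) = t^3 + 5*t^2 - I*t^2 - 6*t - 5*I*t + 6*I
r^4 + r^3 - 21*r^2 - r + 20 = (r - 4)*(r - 1)*(r + 1)*(r + 5)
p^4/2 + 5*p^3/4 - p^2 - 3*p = p*(p/2 + 1)*(p - 3/2)*(p + 2)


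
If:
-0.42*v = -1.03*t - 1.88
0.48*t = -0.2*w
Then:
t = -0.416666666666667*w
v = 4.47619047619048 - 1.0218253968254*w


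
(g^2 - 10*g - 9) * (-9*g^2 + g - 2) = -9*g^4 + 91*g^3 + 69*g^2 + 11*g + 18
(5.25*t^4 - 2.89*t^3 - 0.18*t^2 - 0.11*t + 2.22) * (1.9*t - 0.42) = 9.975*t^5 - 7.696*t^4 + 0.8718*t^3 - 0.1334*t^2 + 4.2642*t - 0.9324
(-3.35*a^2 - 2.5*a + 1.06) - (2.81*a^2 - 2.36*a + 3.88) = -6.16*a^2 - 0.14*a - 2.82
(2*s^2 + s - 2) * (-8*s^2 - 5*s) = -16*s^4 - 18*s^3 + 11*s^2 + 10*s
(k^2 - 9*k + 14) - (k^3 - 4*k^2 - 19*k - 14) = -k^3 + 5*k^2 + 10*k + 28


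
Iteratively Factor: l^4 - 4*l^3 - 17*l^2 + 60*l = (l + 4)*(l^3 - 8*l^2 + 15*l) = (l - 5)*(l + 4)*(l^2 - 3*l) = (l - 5)*(l - 3)*(l + 4)*(l)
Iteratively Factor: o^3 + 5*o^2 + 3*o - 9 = (o + 3)*(o^2 + 2*o - 3) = (o + 3)^2*(o - 1)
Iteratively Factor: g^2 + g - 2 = (g - 1)*(g + 2)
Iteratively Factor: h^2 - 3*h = (h)*(h - 3)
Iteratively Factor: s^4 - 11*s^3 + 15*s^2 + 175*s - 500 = (s - 5)*(s^3 - 6*s^2 - 15*s + 100) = (s - 5)^2*(s^2 - s - 20) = (s - 5)^2*(s + 4)*(s - 5)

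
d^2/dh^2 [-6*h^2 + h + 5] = -12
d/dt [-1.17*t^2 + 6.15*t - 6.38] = 6.15 - 2.34*t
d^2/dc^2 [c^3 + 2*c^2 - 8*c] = 6*c + 4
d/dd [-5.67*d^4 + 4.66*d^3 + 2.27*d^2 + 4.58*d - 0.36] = -22.68*d^3 + 13.98*d^2 + 4.54*d + 4.58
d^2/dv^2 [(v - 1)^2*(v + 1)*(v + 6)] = 12*v^2 + 30*v - 14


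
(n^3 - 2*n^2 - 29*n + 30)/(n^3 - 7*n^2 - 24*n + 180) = (n - 1)/(n - 6)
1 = 1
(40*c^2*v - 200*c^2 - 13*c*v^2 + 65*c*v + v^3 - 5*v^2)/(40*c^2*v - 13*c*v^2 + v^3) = (v - 5)/v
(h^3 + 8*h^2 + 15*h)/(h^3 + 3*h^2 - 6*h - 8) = h*(h^2 + 8*h + 15)/(h^3 + 3*h^2 - 6*h - 8)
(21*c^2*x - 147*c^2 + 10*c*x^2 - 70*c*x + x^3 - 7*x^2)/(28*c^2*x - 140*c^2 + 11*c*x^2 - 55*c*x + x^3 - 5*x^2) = (3*c*x - 21*c + x^2 - 7*x)/(4*c*x - 20*c + x^2 - 5*x)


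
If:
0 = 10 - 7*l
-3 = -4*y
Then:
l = 10/7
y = 3/4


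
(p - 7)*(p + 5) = p^2 - 2*p - 35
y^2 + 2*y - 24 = (y - 4)*(y + 6)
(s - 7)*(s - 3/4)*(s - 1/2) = s^3 - 33*s^2/4 + 73*s/8 - 21/8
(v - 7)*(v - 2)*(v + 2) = v^3 - 7*v^2 - 4*v + 28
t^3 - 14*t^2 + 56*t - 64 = (t - 8)*(t - 4)*(t - 2)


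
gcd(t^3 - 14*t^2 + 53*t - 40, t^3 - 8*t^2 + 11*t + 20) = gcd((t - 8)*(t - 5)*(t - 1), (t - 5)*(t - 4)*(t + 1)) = t - 5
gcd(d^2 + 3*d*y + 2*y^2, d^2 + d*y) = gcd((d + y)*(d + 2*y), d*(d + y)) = d + y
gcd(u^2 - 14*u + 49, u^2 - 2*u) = 1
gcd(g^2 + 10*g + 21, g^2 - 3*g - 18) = g + 3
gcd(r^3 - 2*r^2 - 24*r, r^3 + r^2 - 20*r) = r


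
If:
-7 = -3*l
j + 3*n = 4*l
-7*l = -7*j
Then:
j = 7/3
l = 7/3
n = 7/3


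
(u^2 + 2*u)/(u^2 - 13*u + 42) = u*(u + 2)/(u^2 - 13*u + 42)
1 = 1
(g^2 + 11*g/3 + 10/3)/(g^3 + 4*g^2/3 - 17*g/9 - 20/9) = 3*(g + 2)/(3*g^2 - g - 4)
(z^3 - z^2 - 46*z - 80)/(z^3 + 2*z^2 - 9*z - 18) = (z^2 - 3*z - 40)/(z^2 - 9)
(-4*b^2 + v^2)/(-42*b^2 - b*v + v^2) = (4*b^2 - v^2)/(42*b^2 + b*v - v^2)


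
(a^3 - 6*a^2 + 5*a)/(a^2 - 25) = a*(a - 1)/(a + 5)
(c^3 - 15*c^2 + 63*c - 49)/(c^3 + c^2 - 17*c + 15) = (c^2 - 14*c + 49)/(c^2 + 2*c - 15)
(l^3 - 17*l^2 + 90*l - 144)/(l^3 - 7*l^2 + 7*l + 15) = (l^2 - 14*l + 48)/(l^2 - 4*l - 5)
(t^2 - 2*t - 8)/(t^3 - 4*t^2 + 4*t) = (t^2 - 2*t - 8)/(t*(t^2 - 4*t + 4))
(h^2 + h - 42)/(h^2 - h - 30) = (h + 7)/(h + 5)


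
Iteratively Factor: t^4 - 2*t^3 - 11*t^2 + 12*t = (t)*(t^3 - 2*t^2 - 11*t + 12) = t*(t - 1)*(t^2 - t - 12) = t*(t - 1)*(t + 3)*(t - 4)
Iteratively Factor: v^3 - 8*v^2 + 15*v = (v - 3)*(v^2 - 5*v) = (v - 5)*(v - 3)*(v)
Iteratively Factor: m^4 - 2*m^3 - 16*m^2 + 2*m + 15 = (m + 1)*(m^3 - 3*m^2 - 13*m + 15) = (m - 5)*(m + 1)*(m^2 + 2*m - 3) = (m - 5)*(m + 1)*(m + 3)*(m - 1)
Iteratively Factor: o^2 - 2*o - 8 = (o + 2)*(o - 4)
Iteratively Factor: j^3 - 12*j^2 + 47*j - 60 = (j - 5)*(j^2 - 7*j + 12) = (j - 5)*(j - 3)*(j - 4)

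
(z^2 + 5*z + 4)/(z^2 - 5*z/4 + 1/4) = 4*(z^2 + 5*z + 4)/(4*z^2 - 5*z + 1)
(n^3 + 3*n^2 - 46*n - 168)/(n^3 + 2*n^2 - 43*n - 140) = (n + 6)/(n + 5)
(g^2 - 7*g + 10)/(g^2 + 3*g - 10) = (g - 5)/(g + 5)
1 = 1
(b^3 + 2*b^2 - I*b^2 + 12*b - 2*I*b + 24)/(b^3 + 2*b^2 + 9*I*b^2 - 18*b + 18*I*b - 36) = (b - 4*I)/(b + 6*I)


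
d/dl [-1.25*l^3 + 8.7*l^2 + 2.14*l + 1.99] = -3.75*l^2 + 17.4*l + 2.14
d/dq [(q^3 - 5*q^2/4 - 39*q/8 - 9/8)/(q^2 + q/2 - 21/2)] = (4*q^2 + 28*q + 23)/(4*q^2 + 28*q + 49)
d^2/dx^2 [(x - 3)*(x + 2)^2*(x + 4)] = 12*x^2 + 30*x - 8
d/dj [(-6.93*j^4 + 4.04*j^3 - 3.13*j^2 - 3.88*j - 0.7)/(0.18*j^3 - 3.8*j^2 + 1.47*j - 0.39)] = (-1.2474*j^6 + 52.668*j^5 - 45.3499*j^4 + 24.0852*j^3 - 23.6939*j^2 - 2.8786*j + 2.5422)/(0.0324*j^6 - 1.368*j^5 + 14.9692*j^4 - 11.3124*j^3 + 5.1249*j^2 - 1.1466*j + 0.1521)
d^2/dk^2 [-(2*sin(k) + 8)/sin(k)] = 8/sin(k) - 16/sin(k)^3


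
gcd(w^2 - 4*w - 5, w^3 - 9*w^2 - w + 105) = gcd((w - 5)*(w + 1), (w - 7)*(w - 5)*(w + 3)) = w - 5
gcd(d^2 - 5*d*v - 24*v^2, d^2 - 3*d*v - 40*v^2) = -d + 8*v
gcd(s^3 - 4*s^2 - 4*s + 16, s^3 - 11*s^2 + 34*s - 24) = s - 4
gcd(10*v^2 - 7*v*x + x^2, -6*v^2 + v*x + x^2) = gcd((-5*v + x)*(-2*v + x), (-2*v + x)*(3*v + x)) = -2*v + x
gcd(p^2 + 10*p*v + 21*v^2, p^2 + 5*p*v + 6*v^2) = p + 3*v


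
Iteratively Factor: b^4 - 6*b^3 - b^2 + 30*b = (b)*(b^3 - 6*b^2 - b + 30) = b*(b - 5)*(b^2 - b - 6) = b*(b - 5)*(b + 2)*(b - 3)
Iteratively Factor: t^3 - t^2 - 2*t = (t)*(t^2 - t - 2) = t*(t + 1)*(t - 2)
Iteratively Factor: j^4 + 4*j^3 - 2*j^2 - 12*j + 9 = (j - 1)*(j^3 + 5*j^2 + 3*j - 9) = (j - 1)*(j + 3)*(j^2 + 2*j - 3) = (j - 1)*(j + 3)^2*(j - 1)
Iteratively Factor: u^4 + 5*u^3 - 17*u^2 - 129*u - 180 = (u + 3)*(u^3 + 2*u^2 - 23*u - 60) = (u + 3)*(u + 4)*(u^2 - 2*u - 15) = (u - 5)*(u + 3)*(u + 4)*(u + 3)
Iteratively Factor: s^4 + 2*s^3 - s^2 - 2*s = (s + 2)*(s^3 - s) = s*(s + 2)*(s^2 - 1) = s*(s - 1)*(s + 2)*(s + 1)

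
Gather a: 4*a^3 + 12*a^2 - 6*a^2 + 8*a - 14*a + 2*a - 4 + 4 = 4*a^3 + 6*a^2 - 4*a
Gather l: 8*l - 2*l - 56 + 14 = 6*l - 42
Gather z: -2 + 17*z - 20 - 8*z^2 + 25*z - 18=-8*z^2 + 42*z - 40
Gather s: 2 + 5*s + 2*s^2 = 2*s^2 + 5*s + 2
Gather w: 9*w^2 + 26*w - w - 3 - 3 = 9*w^2 + 25*w - 6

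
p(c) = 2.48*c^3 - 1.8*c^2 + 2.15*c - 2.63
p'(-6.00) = 291.59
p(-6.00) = -616.01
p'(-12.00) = 1116.71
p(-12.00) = -4573.07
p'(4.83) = 158.33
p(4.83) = 245.21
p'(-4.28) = 153.85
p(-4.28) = -239.24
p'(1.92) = 22.66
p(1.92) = 12.42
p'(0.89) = 4.84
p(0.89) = -0.39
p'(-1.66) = 28.63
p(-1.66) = -22.50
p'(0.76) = 3.71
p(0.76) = -0.95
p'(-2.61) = 62.23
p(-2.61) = -64.60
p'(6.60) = 302.48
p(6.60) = 646.14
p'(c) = 7.44*c^2 - 3.6*c + 2.15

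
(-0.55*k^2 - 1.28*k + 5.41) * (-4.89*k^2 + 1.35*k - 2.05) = 2.6895*k^4 + 5.5167*k^3 - 27.0554*k^2 + 9.9275*k - 11.0905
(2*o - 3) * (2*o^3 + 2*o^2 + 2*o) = 4*o^4 - 2*o^3 - 2*o^2 - 6*o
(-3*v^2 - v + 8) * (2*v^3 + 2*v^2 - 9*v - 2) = -6*v^5 - 8*v^4 + 41*v^3 + 31*v^2 - 70*v - 16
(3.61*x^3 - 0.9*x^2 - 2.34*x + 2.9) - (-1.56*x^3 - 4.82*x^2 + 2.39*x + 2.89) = 5.17*x^3 + 3.92*x^2 - 4.73*x + 0.00999999999999979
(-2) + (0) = -2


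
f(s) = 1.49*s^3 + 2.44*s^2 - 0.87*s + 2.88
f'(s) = 4.47*s^2 + 4.88*s - 0.87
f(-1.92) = 3.00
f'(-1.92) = 6.24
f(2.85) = 54.71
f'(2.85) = 49.35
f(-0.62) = 4.00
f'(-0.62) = -2.18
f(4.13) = 145.87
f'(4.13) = 95.53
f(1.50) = 12.09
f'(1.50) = 16.51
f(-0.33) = 3.38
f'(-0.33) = -1.99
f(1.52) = 12.43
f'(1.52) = 16.88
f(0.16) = 2.81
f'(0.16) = 0.03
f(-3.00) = -12.78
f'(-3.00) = 24.72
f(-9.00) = -877.86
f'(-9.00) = 317.28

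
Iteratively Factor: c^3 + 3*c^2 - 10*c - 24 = (c - 3)*(c^2 + 6*c + 8) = (c - 3)*(c + 2)*(c + 4)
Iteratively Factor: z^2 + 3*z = (z + 3)*(z)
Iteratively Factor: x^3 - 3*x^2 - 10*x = (x - 5)*(x^2 + 2*x) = (x - 5)*(x + 2)*(x)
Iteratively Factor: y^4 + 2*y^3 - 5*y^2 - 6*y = (y + 1)*(y^3 + y^2 - 6*y) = (y - 2)*(y + 1)*(y^2 + 3*y) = (y - 2)*(y + 1)*(y + 3)*(y)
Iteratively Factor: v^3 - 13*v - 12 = (v + 3)*(v^2 - 3*v - 4) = (v - 4)*(v + 3)*(v + 1)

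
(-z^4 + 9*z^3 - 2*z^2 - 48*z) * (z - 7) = -z^5 + 16*z^4 - 65*z^3 - 34*z^2 + 336*z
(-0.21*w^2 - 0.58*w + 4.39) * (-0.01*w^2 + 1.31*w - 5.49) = 0.0021*w^4 - 0.2693*w^3 + 0.3492*w^2 + 8.9351*w - 24.1011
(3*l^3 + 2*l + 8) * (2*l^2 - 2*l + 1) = 6*l^5 - 6*l^4 + 7*l^3 + 12*l^2 - 14*l + 8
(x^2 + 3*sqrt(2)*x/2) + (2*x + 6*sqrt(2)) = x^2 + 2*x + 3*sqrt(2)*x/2 + 6*sqrt(2)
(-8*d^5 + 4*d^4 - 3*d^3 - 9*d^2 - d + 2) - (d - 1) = -8*d^5 + 4*d^4 - 3*d^3 - 9*d^2 - 2*d + 3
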